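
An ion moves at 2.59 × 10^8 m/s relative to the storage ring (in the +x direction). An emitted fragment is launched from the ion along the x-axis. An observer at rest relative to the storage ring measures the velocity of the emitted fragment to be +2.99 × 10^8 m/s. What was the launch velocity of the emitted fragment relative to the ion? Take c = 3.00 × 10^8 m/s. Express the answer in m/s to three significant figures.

v = 0.863c, u = 0.997c.
Invert the composition law: u' = (u − v)/(1 − uv/c²).
u' = (0.997 − 0.863) / (1 − (0.997)(0.863)) = 0.1333/0.1395 = 0.9555.
u' = 0.9555 × 3.00 × 10^8 m/s.

+2.87 × 10^8 m/s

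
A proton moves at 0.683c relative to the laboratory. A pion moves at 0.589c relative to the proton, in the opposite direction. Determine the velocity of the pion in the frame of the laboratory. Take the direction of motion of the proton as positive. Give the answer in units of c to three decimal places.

With v = 0.683 and u' = -0.589 (in units of c),
u = (u' + v)/(1 + u'v/c²):
u = (-0.589 + 0.683) / (1 + (-0.589)·0.683) = 0.0940/0.5977 = 0.1573
(Galilean addition would give +0.094c.)

+0.157c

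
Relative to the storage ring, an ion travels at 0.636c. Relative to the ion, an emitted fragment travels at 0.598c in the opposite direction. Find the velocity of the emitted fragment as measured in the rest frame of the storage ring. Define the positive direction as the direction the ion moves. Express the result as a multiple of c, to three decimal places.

With v = 0.636 and u' = -0.598 (in units of c),
u = (u' + v)/(1 + u'v/c²):
u = (-0.598 + 0.636) / (1 + (-0.598)·0.636) = 0.0380/0.6197 = 0.0613
(Galilean addition would give +0.038c.)

+0.061c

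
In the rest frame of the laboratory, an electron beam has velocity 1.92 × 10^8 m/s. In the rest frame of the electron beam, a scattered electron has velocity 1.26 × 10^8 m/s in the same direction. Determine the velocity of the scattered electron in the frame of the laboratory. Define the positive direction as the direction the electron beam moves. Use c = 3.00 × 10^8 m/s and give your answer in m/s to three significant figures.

2.51 × 10^8 m/s

In units of c (dividing by 3.00 × 10^8 m/s): v = 0.640, u' = 0.420.
u = (u' + v)/(1 + u'v/c²):
u = (0.420 + 0.640) / (1 + 0.420·0.640) = 1.0600/1.2688 = 0.8354
(Galilean addition would give +1.060c, exceeding c.)
Converting back: u = 0.8354 × 3.00 × 10^8 m/s.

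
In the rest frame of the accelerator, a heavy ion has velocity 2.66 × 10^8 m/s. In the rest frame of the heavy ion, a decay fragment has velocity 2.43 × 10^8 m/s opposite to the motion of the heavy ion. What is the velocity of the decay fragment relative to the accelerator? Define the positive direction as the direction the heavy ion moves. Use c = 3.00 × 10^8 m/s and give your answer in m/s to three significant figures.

In units of c (dividing by 3.00 × 10^8 m/s): v = 0.887, u' = -0.810.
u = (u' + v)/(1 + u'v/c²):
u = (-0.810 + 0.887) / (1 + (-0.810)·0.887) = 0.0767/0.2818 = 0.2721
(Galilean addition would give +0.077c.)
Converting back: u = 0.2721 × 3.00 × 10^8 m/s.

+8.16 × 10^7 m/s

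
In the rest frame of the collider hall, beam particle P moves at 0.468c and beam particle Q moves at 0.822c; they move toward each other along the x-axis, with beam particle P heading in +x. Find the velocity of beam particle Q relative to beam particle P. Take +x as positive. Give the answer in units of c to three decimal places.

-0.932c

β_A = 0.468, β_B = -0.822.
Transform to A's frame with the inverse velocity-addition law: u' = (u − v)/(1 − uv/c²), taking u = β_B and v = β_A.
u' = (-0.822 − 0.468) / (1 − (0.468)(-0.822)) = -1.2900/1.3847 = -0.9316.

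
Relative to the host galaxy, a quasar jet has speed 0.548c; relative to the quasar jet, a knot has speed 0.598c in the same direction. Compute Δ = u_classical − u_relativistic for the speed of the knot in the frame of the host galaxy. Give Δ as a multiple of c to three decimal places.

Galilean: u_cl = 0.598 + 0.548 = 1.1460.
Relativistic: u_rel = (0.598 + 0.548) / (1 + 0.598·0.548) = 1.1460/1.3277 = 0.8631.
Δ = 1.1460 − 0.8631 = 0.2829.
(The classical prediction exceeds c; the relativistic result does not.)

Δ = 0.283c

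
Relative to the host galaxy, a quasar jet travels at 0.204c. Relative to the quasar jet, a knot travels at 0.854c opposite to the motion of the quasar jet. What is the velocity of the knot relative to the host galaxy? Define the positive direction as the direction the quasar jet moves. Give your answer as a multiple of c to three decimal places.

With v = 0.204 and u' = -0.854 (in units of c),
u = (u' + v)/(1 + u'v/c²):
u = (-0.854 + 0.204) / (1 + (-0.854)·0.204) = -0.6500/0.8258 = -0.7871
(Galilean addition would give -0.650c.)

-0.787c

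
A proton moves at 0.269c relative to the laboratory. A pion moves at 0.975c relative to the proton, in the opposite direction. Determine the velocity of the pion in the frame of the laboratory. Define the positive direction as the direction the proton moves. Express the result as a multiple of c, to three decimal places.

With v = 0.269 and u' = -0.975 (in units of c),
u = (u' + v)/(1 + u'v/c²):
u = (-0.975 + 0.269) / (1 + (-0.975)·0.269) = -0.7060/0.7377 = -0.9570
(Galilean addition would give -0.706c.)

-0.957c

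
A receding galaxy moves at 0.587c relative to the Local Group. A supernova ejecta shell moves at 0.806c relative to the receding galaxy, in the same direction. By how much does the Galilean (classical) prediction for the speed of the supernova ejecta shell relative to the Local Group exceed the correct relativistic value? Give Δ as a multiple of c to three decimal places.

Δ = 0.447c

Galilean: u_cl = 0.806 + 0.587 = 1.3930.
Relativistic: u_rel = (0.806 + 0.587) / (1 + 0.806·0.587) = 1.3930/1.4731 = 0.9456.
Δ = 1.3930 − 0.9456 = 0.4474.
(The classical prediction exceeds c; the relativistic result does not.)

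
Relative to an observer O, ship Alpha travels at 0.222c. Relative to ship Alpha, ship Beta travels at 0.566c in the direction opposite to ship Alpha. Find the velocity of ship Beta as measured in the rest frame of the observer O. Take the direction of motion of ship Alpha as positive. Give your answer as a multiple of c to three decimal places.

-0.393c

With v = 0.222 and u' = -0.566 (in units of c),
u = (u' + v)/(1 + u'v/c²):
u = (-0.566 + 0.222) / (1 + (-0.566)·0.222) = -0.3440/0.8743 = -0.3934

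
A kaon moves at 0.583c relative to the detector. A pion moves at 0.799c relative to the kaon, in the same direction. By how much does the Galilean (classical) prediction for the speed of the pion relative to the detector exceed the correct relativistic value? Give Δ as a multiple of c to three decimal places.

Galilean: u_cl = 0.799 + 0.583 = 1.3820.
Relativistic: u_rel = (0.799 + 0.583) / (1 + 0.799·0.583) = 1.3820/1.4658 = 0.9428.
Δ = 1.3820 − 0.9428 = 0.4392.
(The classical prediction exceeds c; the relativistic result does not.)

Δ = 0.439c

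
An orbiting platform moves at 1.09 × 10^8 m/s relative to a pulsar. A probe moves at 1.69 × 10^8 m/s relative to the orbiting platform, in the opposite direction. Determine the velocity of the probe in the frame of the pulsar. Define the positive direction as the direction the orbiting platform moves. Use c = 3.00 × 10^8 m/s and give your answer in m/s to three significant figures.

-7.54 × 10^7 m/s

In units of c (dividing by 3.00 × 10^8 m/s): v = 0.363, u' = -0.563.
u = (u' + v)/(1 + u'v/c²):
u = (-0.563 + 0.363) / (1 + (-0.563)·0.363) = -0.2000/0.7953 = -0.2515
Converting back: u = -0.2515 × 3.00 × 10^8 m/s.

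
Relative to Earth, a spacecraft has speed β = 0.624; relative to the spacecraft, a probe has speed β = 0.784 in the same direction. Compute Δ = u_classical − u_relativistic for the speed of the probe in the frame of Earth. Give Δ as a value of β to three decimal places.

Δ = 0.463

Galilean: u_cl = 0.784 + 0.624 = 1.4080.
Relativistic: u_rel = (0.784 + 0.624) / (1 + 0.784·0.624) = 1.4080/1.4892 = 0.9455.
Δ = 1.4080 − 0.9455 = 0.4625.
(The classical prediction exceeds c; the relativistic result does not.)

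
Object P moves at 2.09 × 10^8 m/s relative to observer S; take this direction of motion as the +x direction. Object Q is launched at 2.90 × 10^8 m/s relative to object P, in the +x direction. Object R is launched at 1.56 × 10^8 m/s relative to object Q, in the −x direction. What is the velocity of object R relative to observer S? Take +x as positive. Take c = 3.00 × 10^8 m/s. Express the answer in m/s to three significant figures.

Apply u = (u' + v)/(1 + u'v/c²) successively, working outward toward observer S.
(Dividing each given speed by c = 3.00 × 10^8 m/s to work in units of c.)
Start: velocity of object P relative to observer S = 0.6967c.
Compose with object Q (u' = 0.967 in object P frame): u_1 = (0.967 + 0.697) / (1 + 0.967·0.697) = 1.6633/1.6734 = 0.9940.
Compose with object R (u' = -0.520 in object Q frame): u_2 = (-0.520 + 0.994) / (1 + (-0.520)·0.994) = 0.4740/0.4831 = 0.9810.
So u = 0.9810 × 3.00 × 10^8 m/s.

+2.94 × 10^8 m/s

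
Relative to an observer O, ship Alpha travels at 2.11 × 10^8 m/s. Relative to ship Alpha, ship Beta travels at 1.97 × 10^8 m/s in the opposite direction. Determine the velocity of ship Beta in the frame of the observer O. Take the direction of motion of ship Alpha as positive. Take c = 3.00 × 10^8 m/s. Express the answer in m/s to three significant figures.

+2.60 × 10^7 m/s

In units of c (dividing by 3.00 × 10^8 m/s): v = 0.703, u' = -0.657.
u = (u' + v)/(1 + u'v/c²):
u = (-0.657 + 0.703) / (1 + (-0.657)·0.703) = 0.0467/0.5381 = 0.0867
(Galilean addition would give +0.047c.)
Converting back: u = 0.0867 × 3.00 × 10^8 m/s.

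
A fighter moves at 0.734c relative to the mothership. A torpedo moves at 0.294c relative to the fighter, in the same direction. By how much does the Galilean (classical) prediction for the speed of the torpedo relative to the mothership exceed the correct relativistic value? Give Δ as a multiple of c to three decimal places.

Galilean: u_cl = 0.294 + 0.734 = 1.0280.
Relativistic: u_rel = (0.294 + 0.734) / (1 + 0.294·0.734) = 1.0280/1.2158 = 0.8455.
Δ = 1.0280 − 0.8455 = 0.1825.
(The classical prediction exceeds c; the relativistic result does not.)

Δ = 0.182c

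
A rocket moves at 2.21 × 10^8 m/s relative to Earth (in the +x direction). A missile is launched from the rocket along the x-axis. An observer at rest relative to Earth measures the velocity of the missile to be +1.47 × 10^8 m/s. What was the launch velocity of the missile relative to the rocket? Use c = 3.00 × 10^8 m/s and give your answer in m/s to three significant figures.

-1.16 × 10^8 m/s

v = 0.737c, u = 0.490c.
Invert the composition law: u' = (u − v)/(1 − uv/c²).
u' = (0.490 − 0.737) / (1 − (0.490)(0.737)) = -0.2467/0.6390 = -0.3860.
u' = -0.3860 × 3.00 × 10^8 m/s.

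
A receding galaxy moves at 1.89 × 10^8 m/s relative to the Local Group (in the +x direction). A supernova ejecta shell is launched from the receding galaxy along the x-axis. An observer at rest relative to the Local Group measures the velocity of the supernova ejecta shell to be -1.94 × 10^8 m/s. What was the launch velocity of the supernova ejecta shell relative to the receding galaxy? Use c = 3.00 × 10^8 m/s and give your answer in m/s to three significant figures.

v = 0.630c, u = -0.647c.
Invert the composition law: u' = (u − v)/(1 − uv/c²).
u' = (-0.647 − 0.630) / (1 − (-0.647)(0.630)) = -1.2767/1.4074 = -0.9071.
u' = -0.9071 × 3.00 × 10^8 m/s.

-2.72 × 10^8 m/s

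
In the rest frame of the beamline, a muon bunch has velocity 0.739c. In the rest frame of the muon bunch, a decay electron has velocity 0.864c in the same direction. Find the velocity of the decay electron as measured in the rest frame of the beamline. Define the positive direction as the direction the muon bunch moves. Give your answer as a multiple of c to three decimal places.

With v = 0.739 and u' = 0.864 (in units of c),
u = (u' + v)/(1 + u'v/c²):
u = (0.864 + 0.739) / (1 + 0.864·0.739) = 1.6030/1.6385 = 0.9783

0.978c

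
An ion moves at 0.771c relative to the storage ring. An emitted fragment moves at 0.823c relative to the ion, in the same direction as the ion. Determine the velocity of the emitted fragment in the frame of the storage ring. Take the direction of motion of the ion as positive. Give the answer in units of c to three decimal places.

With v = 0.771 and u' = 0.823 (in units of c),
u = (u' + v)/(1 + u'v/c²):
u = (0.823 + 0.771) / (1 + 0.823·0.771) = 1.5940/1.6345 = 0.9752
(Galilean addition would give +1.594c, exceeding c.)

0.975c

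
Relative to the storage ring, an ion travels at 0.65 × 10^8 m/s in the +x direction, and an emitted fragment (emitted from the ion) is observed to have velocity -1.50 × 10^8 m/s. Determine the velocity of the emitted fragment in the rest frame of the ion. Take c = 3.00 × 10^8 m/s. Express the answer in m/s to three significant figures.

v = 0.217c, u = -0.500c.
Invert the composition law: u' = (u − v)/(1 − uv/c²).
u' = (-0.500 − 0.217) / (1 − (-0.500)(0.217)) = -0.7167/1.1083 = -0.6466.
u' = -0.6466 × 3.00 × 10^8 m/s.

-1.94 × 10^8 m/s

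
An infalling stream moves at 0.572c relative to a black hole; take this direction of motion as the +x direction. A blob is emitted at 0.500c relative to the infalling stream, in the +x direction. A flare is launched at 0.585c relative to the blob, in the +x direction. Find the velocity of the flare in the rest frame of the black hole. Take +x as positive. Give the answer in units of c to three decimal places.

0.954c

Apply u = (u' + v)/(1 + u'v/c²) successively, working outward toward the black hole.
Start: velocity of the infalling stream relative to the black hole = 0.5720c.
Compose with the blob (u' = 0.500 in the infalling stream frame): u_1 = (0.500 + 0.572) / (1 + 0.500·0.572) = 1.0720/1.2860 = 0.8336.
Compose with the flare (u' = 0.585 in the blob frame): u_2 = (0.585 + 0.834) / (1 + 0.585·0.834) = 1.4186/1.4877 = 0.9536.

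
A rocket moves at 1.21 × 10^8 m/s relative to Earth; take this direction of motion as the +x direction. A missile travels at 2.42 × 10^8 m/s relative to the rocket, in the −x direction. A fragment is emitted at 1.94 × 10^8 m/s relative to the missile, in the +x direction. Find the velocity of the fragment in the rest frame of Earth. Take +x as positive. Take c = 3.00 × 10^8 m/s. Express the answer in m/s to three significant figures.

+2.39 × 10^7 m/s

Apply u = (u' + v)/(1 + u'v/c²) successively, working outward toward Earth.
(Dividing each given speed by c = 3.00 × 10^8 m/s to work in units of c.)
Start: velocity of the rocket relative to Earth = 0.4033c.
Compose with the missile (u' = -0.807 in the rocket frame): u_1 = (-0.807 + 0.403) / (1 + (-0.807)·0.403) = -0.4033/0.6746 = -0.5978.
Compose with the fragment (u' = 0.647 in the missile frame): u_2 = (0.647 + (-0.598)) / (1 + 0.647·(-0.598)) = 0.0488/0.6134 = 0.0796.
So u = 0.0796 × 3.00 × 10^8 m/s.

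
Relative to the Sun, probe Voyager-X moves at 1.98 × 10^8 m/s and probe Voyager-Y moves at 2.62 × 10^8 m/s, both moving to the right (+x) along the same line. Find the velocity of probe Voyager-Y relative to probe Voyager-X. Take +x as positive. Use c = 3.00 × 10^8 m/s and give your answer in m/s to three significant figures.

+1.51 × 10^8 m/s

β_A = 0.660, β_B = 0.873 (dividing each by c = 3.00 × 10^8 m/s).
Transform to A's frame with the inverse velocity-addition law: u' = (u − v)/(1 − uv/c²), taking u = β_B and v = β_A.
u' = (0.873 − 0.660) / (1 − (0.660)(0.873)) = 0.2133/0.4236 = 0.5036.
u' = 0.5036 × 3.00 × 10^8 m/s.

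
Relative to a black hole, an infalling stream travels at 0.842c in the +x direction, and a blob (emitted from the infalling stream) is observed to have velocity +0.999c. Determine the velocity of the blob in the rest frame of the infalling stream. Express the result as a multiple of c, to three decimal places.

+0.988c

Invert the composition law: u' = (u − v)/(1 − uv/c²).
u' = (0.999 − 0.842) / (1 − (0.999)(0.842)) = 0.1570/0.1588 = 0.9884.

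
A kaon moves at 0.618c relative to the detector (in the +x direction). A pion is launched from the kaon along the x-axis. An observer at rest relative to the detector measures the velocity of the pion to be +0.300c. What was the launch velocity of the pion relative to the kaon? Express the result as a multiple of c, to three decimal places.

-0.390c

Invert the composition law: u' = (u − v)/(1 − uv/c²).
u' = (0.300 − 0.618) / (1 − (0.300)(0.618)) = -0.3180/0.8146 = -0.3904.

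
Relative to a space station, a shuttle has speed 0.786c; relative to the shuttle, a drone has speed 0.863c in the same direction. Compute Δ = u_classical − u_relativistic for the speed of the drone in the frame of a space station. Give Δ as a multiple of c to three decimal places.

Δ = 0.666c

Galilean: u_cl = 0.863 + 0.786 = 1.6490.
Relativistic: u_rel = (0.863 + 0.786) / (1 + 0.863·0.786) = 1.6490/1.6783 = 0.9825.
Δ = 1.6490 − 0.9825 = 0.6665.
(The classical prediction exceeds c; the relativistic result does not.)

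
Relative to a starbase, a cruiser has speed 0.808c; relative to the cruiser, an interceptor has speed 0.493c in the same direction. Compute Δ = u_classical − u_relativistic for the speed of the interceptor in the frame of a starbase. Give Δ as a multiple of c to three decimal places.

Galilean: u_cl = 0.493 + 0.808 = 1.3010.
Relativistic: u_rel = (0.493 + 0.808) / (1 + 0.493·0.808) = 1.3010/1.3983 = 0.9304.
Δ = 1.3010 − 0.9304 = 0.3706.
(The classical prediction exceeds c; the relativistic result does not.)

Δ = 0.371c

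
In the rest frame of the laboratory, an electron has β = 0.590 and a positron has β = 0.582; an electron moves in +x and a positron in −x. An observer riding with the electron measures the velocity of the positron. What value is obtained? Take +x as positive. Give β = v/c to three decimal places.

β_A = 0.590, β_B = -0.582.
Transform to A's frame with the inverse velocity-addition law: u' = (u − v)/(1 − uv/c²), taking u = β_B and v = β_A.
u' = (-0.582 − 0.590) / (1 − (0.590)(-0.582)) = -1.1720/1.3434 = -0.8724.

β = -0.872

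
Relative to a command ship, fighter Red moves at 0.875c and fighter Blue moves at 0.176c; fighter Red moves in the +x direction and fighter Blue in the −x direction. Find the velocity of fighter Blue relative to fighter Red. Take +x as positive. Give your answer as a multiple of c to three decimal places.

β_A = 0.875, β_B = -0.176.
Transform to A's frame with the inverse velocity-addition law: u' = (u − v)/(1 − uv/c²), taking u = β_B and v = β_A.
u' = (-0.176 − 0.875) / (1 − (0.875)(-0.176)) = -1.0510/1.1540 = -0.9107.

-0.911c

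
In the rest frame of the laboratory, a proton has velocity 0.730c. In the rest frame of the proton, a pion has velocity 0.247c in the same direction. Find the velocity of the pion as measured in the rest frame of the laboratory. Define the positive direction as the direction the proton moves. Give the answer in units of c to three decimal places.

With v = 0.730 and u' = 0.247 (in units of c),
u = (u' + v)/(1 + u'v/c²):
u = (0.247 + 0.730) / (1 + 0.247·0.730) = 0.9770/1.1803 = 0.8277

0.828c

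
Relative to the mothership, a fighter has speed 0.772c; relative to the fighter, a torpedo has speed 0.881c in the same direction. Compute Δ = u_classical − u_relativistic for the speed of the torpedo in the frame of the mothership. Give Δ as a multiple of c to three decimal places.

Galilean: u_cl = 0.881 + 0.772 = 1.6530.
Relativistic: u_rel = (0.881 + 0.772) / (1 + 0.881·0.772) = 1.6530/1.6801 = 0.9839.
Δ = 1.6530 − 0.9839 = 0.6691.
(The classical prediction exceeds c; the relativistic result does not.)

Δ = 0.669c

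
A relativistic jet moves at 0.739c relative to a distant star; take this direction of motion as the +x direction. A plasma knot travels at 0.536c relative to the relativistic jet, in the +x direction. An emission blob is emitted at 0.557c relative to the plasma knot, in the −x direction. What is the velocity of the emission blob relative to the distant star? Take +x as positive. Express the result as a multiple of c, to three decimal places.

+0.725c

Apply u = (u' + v)/(1 + u'v/c²) successively, working outward toward the distant star.
Start: velocity of the relativistic jet relative to the distant star = 0.7390c.
Compose with the plasma knot (u' = 0.536 in the relativistic jet frame): u_1 = (0.536 + 0.739) / (1 + 0.536·0.739) = 1.2750/1.3961 = 0.9133.
Compose with the emission blob (u' = -0.557 in the plasma knot frame): u_2 = (-0.557 + 0.913) / (1 + (-0.557)·0.913) = 0.3563/0.4913 = 0.7251.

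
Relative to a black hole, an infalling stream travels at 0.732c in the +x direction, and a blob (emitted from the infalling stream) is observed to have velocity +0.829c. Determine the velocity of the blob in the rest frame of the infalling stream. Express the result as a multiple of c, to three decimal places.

+0.247c

Invert the composition law: u' = (u − v)/(1 − uv/c²).
u' = (0.829 − 0.732) / (1 − (0.829)(0.732)) = 0.0970/0.3932 = 0.2467.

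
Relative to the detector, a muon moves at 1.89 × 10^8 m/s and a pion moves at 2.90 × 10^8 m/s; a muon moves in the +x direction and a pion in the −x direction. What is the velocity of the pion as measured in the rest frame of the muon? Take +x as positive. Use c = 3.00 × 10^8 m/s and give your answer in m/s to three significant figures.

β_A = 0.630, β_B = -0.967 (dividing each by c = 3.00 × 10^8 m/s).
Transform to A's frame with the inverse velocity-addition law: u' = (u − v)/(1 − uv/c²), taking u = β_B and v = β_A.
u' = (-0.967 − 0.630) / (1 − (0.630)(-0.967)) = -1.5967/1.6090 = -0.9923.
u' = -0.9923 × 3.00 × 10^8 m/s.

-2.98 × 10^8 m/s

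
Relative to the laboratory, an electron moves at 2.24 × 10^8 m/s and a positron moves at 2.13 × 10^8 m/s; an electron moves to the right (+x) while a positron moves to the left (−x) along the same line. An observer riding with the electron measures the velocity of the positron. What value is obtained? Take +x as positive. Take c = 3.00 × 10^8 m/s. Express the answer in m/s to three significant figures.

β_A = 0.747, β_B = -0.710 (dividing each by c = 3.00 × 10^8 m/s).
Transform to A's frame with the inverse velocity-addition law: u' = (u − v)/(1 − uv/c²), taking u = β_B and v = β_A.
u' = (-0.710 − 0.747) / (1 − (0.747)(-0.710)) = -1.4567/1.5301 = -0.9520.
u' = -0.9520 × 3.00 × 10^8 m/s.

-2.86 × 10^8 m/s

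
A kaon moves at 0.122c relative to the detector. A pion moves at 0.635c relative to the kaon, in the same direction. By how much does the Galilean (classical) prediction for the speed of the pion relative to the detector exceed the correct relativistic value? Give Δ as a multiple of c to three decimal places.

Δ = 0.054c

Galilean: u_cl = 0.635 + 0.122 = 0.7570.
Relativistic: u_rel = (0.635 + 0.122) / (1 + 0.635·0.122) = 0.7570/1.0775 = 0.7026.
Δ = 0.7570 − 0.7026 = 0.0544.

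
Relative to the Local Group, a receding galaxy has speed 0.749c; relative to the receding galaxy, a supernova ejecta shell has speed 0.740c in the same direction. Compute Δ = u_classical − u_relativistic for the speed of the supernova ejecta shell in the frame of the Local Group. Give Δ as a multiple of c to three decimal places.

Δ = 0.531c

Galilean: u_cl = 0.740 + 0.749 = 1.4890.
Relativistic: u_rel = (0.740 + 0.749) / (1 + 0.740·0.749) = 1.4890/1.5543 = 0.9580.
Δ = 1.4890 − 0.9580 = 0.5310.
(The classical prediction exceeds c; the relativistic result does not.)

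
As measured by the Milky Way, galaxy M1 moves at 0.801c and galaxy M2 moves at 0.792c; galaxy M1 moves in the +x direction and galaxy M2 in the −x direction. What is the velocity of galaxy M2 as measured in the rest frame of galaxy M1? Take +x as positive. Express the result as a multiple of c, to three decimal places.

-0.975c

β_A = 0.801, β_B = -0.792.
Transform to A's frame with the inverse velocity-addition law: u' = (u − v)/(1 − uv/c²), taking u = β_B and v = β_A.
u' = (-0.792 − 0.801) / (1 − (0.801)(-0.792)) = -1.5930/1.6344 = -0.9747.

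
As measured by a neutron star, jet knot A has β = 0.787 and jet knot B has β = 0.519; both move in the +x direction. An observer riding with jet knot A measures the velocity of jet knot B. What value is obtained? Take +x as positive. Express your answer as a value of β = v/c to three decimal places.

β_A = 0.787, β_B = 0.519.
Transform to A's frame with the inverse velocity-addition law: u' = (u − v)/(1 − uv/c²), taking u = β_B and v = β_A.
u' = (0.519 − 0.787) / (1 − (0.787)(0.519)) = -0.2680/0.5915 = -0.4530.

β = -0.453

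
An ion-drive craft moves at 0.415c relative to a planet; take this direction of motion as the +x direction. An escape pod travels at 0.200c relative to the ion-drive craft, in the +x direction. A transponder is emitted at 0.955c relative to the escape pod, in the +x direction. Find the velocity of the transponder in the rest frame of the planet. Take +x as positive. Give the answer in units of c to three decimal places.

Apply u = (u' + v)/(1 + u'v/c²) successively, working outward toward the planet.
Start: velocity of the ion-drive craft relative to the planet = 0.4150c.
Compose with the escape pod (u' = 0.200 in the ion-drive craft frame): u_1 = (0.200 + 0.415) / (1 + 0.200·0.415) = 0.6150/1.0830 = 0.5679.
Compose with the transponder (u' = 0.955 in the escape pod frame): u_2 = (0.955 + 0.568) / (1 + 0.955·0.568) = 1.5229/1.5423 = 0.9874.

0.987c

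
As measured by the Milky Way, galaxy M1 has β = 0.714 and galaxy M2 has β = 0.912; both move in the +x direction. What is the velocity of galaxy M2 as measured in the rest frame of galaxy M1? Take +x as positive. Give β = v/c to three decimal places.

β_A = 0.714, β_B = 0.912.
Transform to A's frame with the inverse velocity-addition law: u' = (u − v)/(1 − uv/c²), taking u = β_B and v = β_A.
u' = (0.912 − 0.714) / (1 − (0.714)(0.912)) = 0.1980/0.3488 = 0.5676.

β = +0.568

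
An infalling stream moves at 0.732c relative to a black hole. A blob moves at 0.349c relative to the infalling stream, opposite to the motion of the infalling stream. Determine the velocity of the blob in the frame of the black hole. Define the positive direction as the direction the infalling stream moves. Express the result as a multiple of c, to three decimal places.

+0.514c

With v = 0.732 and u' = -0.349 (in units of c),
u = (u' + v)/(1 + u'v/c²):
u = (-0.349 + 0.732) / (1 + (-0.349)·0.732) = 0.3830/0.7445 = 0.5144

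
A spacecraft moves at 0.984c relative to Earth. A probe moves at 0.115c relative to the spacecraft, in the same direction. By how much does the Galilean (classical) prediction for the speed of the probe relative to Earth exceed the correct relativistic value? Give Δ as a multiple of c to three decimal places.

Δ = 0.112c

Galilean: u_cl = 0.115 + 0.984 = 1.0990.
Relativistic: u_rel = (0.115 + 0.984) / (1 + 0.115·0.984) = 1.0990/1.1132 = 0.9873.
Δ = 1.0990 − 0.9873 = 0.1117.
(The classical prediction exceeds c; the relativistic result does not.)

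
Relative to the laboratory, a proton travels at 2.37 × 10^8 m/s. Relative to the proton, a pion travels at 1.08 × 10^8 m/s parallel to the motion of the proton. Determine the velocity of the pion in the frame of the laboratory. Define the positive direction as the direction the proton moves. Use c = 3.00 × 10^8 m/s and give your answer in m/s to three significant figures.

2.69 × 10^8 m/s

In units of c (dividing by 3.00 × 10^8 m/s): v = 0.790, u' = 0.360.
u = (u' + v)/(1 + u'v/c²):
u = (0.360 + 0.790) / (1 + 0.360·0.790) = 1.1500/1.2844 = 0.8954
Converting back: u = 0.8954 × 3.00 × 10^8 m/s.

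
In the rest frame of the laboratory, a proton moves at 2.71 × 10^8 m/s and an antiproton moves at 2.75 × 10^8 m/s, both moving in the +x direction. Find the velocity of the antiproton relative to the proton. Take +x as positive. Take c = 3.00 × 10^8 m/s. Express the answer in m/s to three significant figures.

+2.33 × 10^7 m/s

β_A = 0.903, β_B = 0.917 (dividing each by c = 3.00 × 10^8 m/s).
Transform to A's frame with the inverse velocity-addition law: u' = (u − v)/(1 − uv/c²), taking u = β_B and v = β_A.
u' = (0.917 − 0.903) / (1 − (0.903)(0.917)) = 0.0133/0.1719 = 0.0775.
u' = 0.0775 × 3.00 × 10^8 m/s.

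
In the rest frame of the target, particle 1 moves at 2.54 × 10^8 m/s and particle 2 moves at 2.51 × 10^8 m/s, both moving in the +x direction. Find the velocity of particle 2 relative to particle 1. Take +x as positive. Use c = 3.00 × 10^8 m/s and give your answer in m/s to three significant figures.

β_A = 0.847, β_B = 0.837 (dividing each by c = 3.00 × 10^8 m/s).
Transform to A's frame with the inverse velocity-addition law: u' = (u − v)/(1 − uv/c²), taking u = β_B and v = β_A.
u' = (0.837 − 0.847) / (1 − (0.847)(0.837)) = -0.0100/0.2916 = -0.0343.
u' = -0.0343 × 3.00 × 10^8 m/s.

-1.03 × 10^7 m/s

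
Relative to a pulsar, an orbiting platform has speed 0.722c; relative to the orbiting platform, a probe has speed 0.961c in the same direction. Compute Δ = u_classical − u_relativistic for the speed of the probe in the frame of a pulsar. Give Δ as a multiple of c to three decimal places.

Δ = 0.689c

Galilean: u_cl = 0.961 + 0.722 = 1.6830.
Relativistic: u_rel = (0.961 + 0.722) / (1 + 0.961·0.722) = 1.6830/1.6938 = 0.9936.
Δ = 1.6830 − 0.9936 = 0.6894.
(The classical prediction exceeds c; the relativistic result does not.)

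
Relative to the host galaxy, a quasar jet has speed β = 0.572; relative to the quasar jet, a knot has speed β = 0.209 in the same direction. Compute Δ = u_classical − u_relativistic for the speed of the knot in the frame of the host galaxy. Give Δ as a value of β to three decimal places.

Δ = 0.083

Galilean: u_cl = 0.209 + 0.572 = 0.7810.
Relativistic: u_rel = (0.209 + 0.572) / (1 + 0.209·0.572) = 0.7810/1.1195 = 0.6976.
Δ = 0.7810 − 0.6976 = 0.0834.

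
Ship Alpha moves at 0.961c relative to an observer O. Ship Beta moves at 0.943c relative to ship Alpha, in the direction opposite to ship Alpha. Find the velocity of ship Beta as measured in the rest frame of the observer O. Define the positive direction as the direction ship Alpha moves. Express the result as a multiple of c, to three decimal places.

With v = 0.961 and u' = -0.943 (in units of c),
u = (u' + v)/(1 + u'v/c²):
u = (-0.943 + 0.961) / (1 + (-0.943)·0.961) = 0.0180/0.0938 = 0.1919

+0.192c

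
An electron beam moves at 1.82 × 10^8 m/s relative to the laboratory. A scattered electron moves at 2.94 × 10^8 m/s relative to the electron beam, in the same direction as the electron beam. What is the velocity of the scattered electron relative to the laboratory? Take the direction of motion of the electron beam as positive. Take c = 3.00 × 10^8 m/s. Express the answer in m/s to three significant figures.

2.99 × 10^8 m/s

In units of c (dividing by 3.00 × 10^8 m/s): v = 0.607, u' = 0.980.
u = (u' + v)/(1 + u'v/c²):
u = (0.980 + 0.607) / (1 + 0.980·0.607) = 1.5867/1.5945 = 0.9951
Converting back: u = 0.9951 × 3.00 × 10^8 m/s.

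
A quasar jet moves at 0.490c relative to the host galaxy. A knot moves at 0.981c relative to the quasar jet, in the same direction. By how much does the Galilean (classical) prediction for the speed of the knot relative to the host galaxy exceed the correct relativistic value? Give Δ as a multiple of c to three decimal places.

Galilean: u_cl = 0.981 + 0.490 = 1.4710.
Relativistic: u_rel = (0.981 + 0.490) / (1 + 0.981·0.490) = 1.4710/1.4807 = 0.9935.
Δ = 1.4710 − 0.9935 = 0.4775.
(The classical prediction exceeds c; the relativistic result does not.)

Δ = 0.478c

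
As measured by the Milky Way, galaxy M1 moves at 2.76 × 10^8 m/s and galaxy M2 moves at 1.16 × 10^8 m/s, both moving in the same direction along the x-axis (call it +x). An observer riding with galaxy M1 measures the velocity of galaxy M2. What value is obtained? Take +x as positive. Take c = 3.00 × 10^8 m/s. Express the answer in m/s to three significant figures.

-2.48 × 10^8 m/s

β_A = 0.920, β_B = 0.387 (dividing each by c = 3.00 × 10^8 m/s).
Transform to A's frame with the inverse velocity-addition law: u' = (u − v)/(1 − uv/c²), taking u = β_B and v = β_A.
u' = (0.387 − 0.920) / (1 − (0.920)(0.387)) = -0.5333/0.6443 = -0.8278.
u' = -0.8278 × 3.00 × 10^8 m/s.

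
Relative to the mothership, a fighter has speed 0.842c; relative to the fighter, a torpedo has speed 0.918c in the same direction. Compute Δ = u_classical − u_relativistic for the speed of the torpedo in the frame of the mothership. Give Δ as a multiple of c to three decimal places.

Δ = 0.767c

Galilean: u_cl = 0.918 + 0.842 = 1.7600.
Relativistic: u_rel = (0.918 + 0.842) / (1 + 0.918·0.842) = 1.7600/1.7730 = 0.9927.
Δ = 1.7600 − 0.9927 = 0.7673.
(The classical prediction exceeds c; the relativistic result does not.)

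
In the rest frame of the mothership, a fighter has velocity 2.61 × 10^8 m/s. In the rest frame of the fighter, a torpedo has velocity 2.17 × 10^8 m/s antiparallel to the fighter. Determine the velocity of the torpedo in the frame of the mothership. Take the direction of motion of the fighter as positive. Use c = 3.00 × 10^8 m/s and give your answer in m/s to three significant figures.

In units of c (dividing by 3.00 × 10^8 m/s): v = 0.870, u' = -0.723.
u = (u' + v)/(1 + u'v/c²):
u = (-0.723 + 0.870) / (1 + (-0.723)·0.870) = 0.1467/0.3707 = 0.3956
Converting back: u = 0.3956 × 3.00 × 10^8 m/s.

+1.19 × 10^8 m/s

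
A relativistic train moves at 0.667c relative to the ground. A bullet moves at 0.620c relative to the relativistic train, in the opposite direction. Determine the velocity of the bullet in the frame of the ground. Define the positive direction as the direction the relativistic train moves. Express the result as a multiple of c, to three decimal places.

+0.080c

With v = 0.667 and u' = -0.620 (in units of c),
u = (u' + v)/(1 + u'v/c²):
u = (-0.620 + 0.667) / (1 + (-0.620)·0.667) = 0.0470/0.5865 = 0.0801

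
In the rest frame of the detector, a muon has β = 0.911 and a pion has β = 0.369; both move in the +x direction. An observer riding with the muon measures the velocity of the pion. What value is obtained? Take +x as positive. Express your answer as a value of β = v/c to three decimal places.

β = -0.816

β_A = 0.911, β_B = 0.369.
Transform to A's frame with the inverse velocity-addition law: u' = (u − v)/(1 − uv/c²), taking u = β_B and v = β_A.
u' = (0.369 − 0.911) / (1 − (0.911)(0.369)) = -0.5420/0.6638 = -0.8165.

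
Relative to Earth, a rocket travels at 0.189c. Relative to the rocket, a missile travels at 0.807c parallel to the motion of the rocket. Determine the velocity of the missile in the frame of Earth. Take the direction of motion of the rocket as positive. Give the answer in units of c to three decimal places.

With v = 0.189 and u' = 0.807 (in units of c),
u = (u' + v)/(1 + u'v/c²):
u = (0.807 + 0.189) / (1 + 0.807·0.189) = 0.9960/1.1525 = 0.8642
(Galilean addition would give +0.996c.)

0.864c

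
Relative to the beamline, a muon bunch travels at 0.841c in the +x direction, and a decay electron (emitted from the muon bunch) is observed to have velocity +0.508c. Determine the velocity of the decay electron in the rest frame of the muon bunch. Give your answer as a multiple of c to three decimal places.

-0.581c

Invert the composition law: u' = (u − v)/(1 − uv/c²).
u' = (0.508 − 0.841) / (1 − (0.508)(0.841)) = -0.3330/0.5728 = -0.5814.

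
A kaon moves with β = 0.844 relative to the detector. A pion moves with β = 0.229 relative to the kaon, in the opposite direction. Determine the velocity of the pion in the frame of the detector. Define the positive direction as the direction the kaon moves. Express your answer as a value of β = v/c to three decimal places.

β = +0.762

With v = 0.844 and u' = -0.229 (in units of c),
u = (u' + v)/(1 + u'v/c²):
u = (-0.229 + 0.844) / (1 + (-0.229)·0.844) = 0.6150/0.8067 = 0.7623
(Galilean addition would give +0.615c.)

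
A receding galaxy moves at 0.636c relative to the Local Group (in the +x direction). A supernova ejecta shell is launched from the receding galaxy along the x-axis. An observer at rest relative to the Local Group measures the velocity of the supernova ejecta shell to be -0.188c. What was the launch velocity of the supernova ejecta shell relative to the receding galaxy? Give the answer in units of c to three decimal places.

-0.736c

Invert the composition law: u' = (u − v)/(1 − uv/c²).
u' = (-0.188 − 0.636) / (1 − (-0.188)(0.636)) = -0.8240/1.1196 = -0.7360.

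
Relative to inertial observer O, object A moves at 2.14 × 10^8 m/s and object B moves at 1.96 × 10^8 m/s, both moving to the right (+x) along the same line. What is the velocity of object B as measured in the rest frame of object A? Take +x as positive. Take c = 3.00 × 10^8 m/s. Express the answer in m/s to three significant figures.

β_A = 0.713, β_B = 0.653 (dividing each by c = 3.00 × 10^8 m/s).
Transform to A's frame with the inverse velocity-addition law: u' = (u − v)/(1 − uv/c²), taking u = β_B and v = β_A.
u' = (0.653 − 0.713) / (1 − (0.713)(0.653)) = -0.0600/0.5340 = -0.1124.
u' = -0.1124 × 3.00 × 10^8 m/s.

-3.37 × 10^7 m/s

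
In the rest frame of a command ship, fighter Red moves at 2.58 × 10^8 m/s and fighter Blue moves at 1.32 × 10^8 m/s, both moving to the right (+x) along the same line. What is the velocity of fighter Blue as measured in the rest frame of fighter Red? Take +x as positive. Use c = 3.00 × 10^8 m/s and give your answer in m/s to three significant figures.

-2.03 × 10^8 m/s

β_A = 0.860, β_B = 0.440 (dividing each by c = 3.00 × 10^8 m/s).
Transform to A's frame with the inverse velocity-addition law: u' = (u − v)/(1 − uv/c²), taking u = β_B and v = β_A.
u' = (0.440 − 0.860) / (1 − (0.860)(0.440)) = -0.4200/0.6216 = -0.6757.
u' = -0.6757 × 3.00 × 10^8 m/s.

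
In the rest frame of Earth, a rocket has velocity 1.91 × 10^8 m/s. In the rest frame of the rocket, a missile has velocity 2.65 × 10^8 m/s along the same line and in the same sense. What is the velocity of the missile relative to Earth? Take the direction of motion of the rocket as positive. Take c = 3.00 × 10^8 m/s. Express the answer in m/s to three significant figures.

2.92 × 10^8 m/s

In units of c (dividing by 3.00 × 10^8 m/s): v = 0.637, u' = 0.883.
u = (u' + v)/(1 + u'v/c²):
u = (0.883 + 0.637) / (1 + 0.883·0.637) = 1.5200/1.5624 = 0.9729
Converting back: u = 0.9729 × 3.00 × 10^8 m/s.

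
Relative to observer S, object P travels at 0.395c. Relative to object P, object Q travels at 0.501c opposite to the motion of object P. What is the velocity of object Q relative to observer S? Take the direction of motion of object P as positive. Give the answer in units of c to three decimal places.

-0.132c

With v = 0.395 and u' = -0.501 (in units of c),
u = (u' + v)/(1 + u'v/c²):
u = (-0.501 + 0.395) / (1 + (-0.501)·0.395) = -0.1060/0.8021 = -0.1322
(Galilean addition would give -0.106c.)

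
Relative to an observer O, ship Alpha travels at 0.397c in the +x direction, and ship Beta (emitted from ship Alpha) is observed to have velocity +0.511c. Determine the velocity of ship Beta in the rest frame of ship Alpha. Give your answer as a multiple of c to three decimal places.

Invert the composition law: u' = (u − v)/(1 − uv/c²).
u' = (0.511 − 0.397) / (1 − (0.511)(0.397)) = 0.1140/0.7971 = 0.1430.

+0.143c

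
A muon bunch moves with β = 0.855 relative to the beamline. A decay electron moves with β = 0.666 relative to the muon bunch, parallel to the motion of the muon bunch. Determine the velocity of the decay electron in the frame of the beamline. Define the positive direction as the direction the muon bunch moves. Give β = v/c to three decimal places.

With v = 0.855 and u' = 0.666 (in units of c),
u = (u' + v)/(1 + u'v/c²):
u = (0.666 + 0.855) / (1 + 0.666·0.855) = 1.5210/1.5694 = 0.9691

β = 0.969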